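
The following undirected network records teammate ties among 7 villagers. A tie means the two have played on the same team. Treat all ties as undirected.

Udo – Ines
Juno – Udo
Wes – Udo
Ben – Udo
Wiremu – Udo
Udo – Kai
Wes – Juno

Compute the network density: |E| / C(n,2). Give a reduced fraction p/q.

There are 7 edges and 7 nodes, so the maximum possible is C(7,2) = 21.
Density = 7/21 = 1/3.

1/3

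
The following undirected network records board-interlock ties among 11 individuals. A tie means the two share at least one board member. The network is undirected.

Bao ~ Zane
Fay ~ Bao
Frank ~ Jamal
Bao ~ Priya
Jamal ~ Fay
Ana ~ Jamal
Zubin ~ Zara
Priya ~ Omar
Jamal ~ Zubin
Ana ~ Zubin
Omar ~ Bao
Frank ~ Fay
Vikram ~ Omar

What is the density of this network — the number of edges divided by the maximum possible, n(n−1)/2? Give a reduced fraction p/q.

13/55

There are 13 edges and 11 nodes, so the maximum possible is C(11,2) = 55.
Density = 13/55.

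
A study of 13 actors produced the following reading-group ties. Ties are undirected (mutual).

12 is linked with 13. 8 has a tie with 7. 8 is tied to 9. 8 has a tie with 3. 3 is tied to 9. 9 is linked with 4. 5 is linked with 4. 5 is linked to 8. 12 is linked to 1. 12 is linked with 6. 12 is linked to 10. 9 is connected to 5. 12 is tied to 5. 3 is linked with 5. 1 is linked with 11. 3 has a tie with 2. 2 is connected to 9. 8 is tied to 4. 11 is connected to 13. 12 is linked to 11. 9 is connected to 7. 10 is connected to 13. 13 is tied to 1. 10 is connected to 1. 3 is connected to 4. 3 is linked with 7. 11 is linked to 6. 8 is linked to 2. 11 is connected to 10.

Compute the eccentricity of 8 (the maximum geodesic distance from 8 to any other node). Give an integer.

3

Distances from 8: 1:3, 2:1, 3:1, 4:1, 5:1, 6:3, 7:1, 9:1, 10:3, 11:3, 12:2, 13:3.
The largest is 3 (to 10, 11, 13, 6, and 1), so the eccentricity of 8 is 3.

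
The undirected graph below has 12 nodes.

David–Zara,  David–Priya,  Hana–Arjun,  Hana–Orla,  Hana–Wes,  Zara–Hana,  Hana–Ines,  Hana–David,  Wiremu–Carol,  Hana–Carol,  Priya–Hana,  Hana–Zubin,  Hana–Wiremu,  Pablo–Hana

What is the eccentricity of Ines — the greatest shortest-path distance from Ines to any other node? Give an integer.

2

Distances from Ines: Arjun:2, Carol:2, David:2, Hana:1, Orla:2, Pablo:2, Priya:2, Wes:2, Wiremu:2, Zara:2, Zubin:2.
The largest is 2 (to Arjun, Pablo, Zubin, Wiremu, Wes, Carol, Priya, Zara, Orla, and David), so the eccentricity of Ines is 2.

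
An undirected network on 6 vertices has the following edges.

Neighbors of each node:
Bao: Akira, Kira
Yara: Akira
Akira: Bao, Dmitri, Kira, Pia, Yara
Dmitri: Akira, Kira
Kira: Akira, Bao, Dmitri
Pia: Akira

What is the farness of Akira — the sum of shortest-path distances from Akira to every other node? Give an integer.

Distances from Akira: Bao:1, Dmitri:1, Kira:1, Pia:1, Yara:1.
Sum = 1 + 1 + 1 + 1 + 1 = 5.

5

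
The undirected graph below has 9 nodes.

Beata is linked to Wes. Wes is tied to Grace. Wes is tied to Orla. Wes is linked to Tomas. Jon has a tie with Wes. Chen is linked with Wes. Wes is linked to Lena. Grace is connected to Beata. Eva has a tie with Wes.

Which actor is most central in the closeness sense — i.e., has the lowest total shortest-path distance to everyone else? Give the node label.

Wes

Farness (sum of distances to all others) for each node — Beata:14, Chen:15, Eva:15, Grace:14, Jon:15, Lena:15, Orla:15, Tomas:15, Wes:8.
The smallest farness is 8, for Wes, so Wes has the highest closeness.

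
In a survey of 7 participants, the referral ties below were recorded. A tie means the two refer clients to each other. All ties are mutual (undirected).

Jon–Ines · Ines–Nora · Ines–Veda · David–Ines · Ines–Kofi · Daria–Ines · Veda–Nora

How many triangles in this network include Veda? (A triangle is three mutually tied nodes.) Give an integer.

1

Veda's neighbors: Ines and Nora.
Neighbor pairs that are themselves tied: Veda–Ines–Nora. Each forms one triangle with Veda, for 1 in total.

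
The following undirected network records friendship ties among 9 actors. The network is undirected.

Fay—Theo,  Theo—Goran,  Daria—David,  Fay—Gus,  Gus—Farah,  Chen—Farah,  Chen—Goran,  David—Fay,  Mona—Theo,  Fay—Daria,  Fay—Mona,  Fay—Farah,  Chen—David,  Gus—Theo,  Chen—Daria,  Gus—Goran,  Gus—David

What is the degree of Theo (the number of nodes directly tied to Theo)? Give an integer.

4

Theo is directly tied to Fay, Goran, Gus, and Mona. That is 4 neighbors, so the degree of Theo is 4.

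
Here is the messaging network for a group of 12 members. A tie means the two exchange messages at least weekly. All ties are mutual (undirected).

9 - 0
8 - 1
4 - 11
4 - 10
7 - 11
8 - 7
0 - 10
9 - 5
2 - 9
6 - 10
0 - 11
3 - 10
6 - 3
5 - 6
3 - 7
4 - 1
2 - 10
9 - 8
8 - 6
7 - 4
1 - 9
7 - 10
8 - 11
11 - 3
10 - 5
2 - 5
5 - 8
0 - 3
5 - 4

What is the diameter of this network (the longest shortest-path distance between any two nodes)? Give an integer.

Eccentricity of each node (its greatest distance to any other): 0:2, 1:3, 2:3, 3:3, 4:2, 5:2, 6:2, 7:2, 8:2, 9:2, 10:2, 11:3.
The maximum eccentricity is 3, realized for instance by the pair 2–11 via 2 – 10 – 4 – 11. So the diameter is 3.

3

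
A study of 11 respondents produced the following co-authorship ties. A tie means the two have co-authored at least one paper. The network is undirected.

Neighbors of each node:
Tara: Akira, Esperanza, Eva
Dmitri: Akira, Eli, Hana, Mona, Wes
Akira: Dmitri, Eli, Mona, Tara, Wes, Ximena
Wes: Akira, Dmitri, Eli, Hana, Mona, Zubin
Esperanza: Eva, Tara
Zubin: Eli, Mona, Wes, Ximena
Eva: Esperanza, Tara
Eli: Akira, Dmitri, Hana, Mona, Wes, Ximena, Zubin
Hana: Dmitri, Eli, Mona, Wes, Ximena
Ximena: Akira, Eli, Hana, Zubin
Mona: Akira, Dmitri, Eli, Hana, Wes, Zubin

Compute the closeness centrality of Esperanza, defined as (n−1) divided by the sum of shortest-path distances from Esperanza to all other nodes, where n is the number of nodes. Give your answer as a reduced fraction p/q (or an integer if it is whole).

10/27

Distances from Esperanza: Akira:2, Dmitri:3, Eli:3, Eva:1, Hana:4, Mona:3, Tara:1, Wes:3, Ximena:3, Zubin:4. Sum = 27.
n = 11, so closeness = 10/27.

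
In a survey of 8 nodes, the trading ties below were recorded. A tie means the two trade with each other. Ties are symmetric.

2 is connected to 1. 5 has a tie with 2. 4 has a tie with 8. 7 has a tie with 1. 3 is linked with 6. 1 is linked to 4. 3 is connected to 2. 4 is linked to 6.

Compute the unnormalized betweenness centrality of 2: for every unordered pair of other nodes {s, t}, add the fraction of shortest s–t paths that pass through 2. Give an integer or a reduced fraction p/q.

Pairs whose geodesics pass through 2 — 1–3: 1; 1–5: 1; 3–5: 1; 3–7: 1; 8–5: 1; 6–5: 1; 5–4: 1; 5–7: 1.
All other pairs contribute 0.
Summing the contributions gives betweenness(2) = 8.

8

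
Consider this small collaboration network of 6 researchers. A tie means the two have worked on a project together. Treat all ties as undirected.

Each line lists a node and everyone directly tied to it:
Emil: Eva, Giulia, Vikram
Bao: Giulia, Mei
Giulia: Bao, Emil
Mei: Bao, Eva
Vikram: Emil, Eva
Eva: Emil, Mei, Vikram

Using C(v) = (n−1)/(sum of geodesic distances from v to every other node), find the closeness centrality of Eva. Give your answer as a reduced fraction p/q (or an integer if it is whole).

Distances from Eva: Bao:2, Emil:1, Giulia:2, Mei:1, Vikram:1. Sum = 7.
n = 6, so closeness = 5/7.

5/7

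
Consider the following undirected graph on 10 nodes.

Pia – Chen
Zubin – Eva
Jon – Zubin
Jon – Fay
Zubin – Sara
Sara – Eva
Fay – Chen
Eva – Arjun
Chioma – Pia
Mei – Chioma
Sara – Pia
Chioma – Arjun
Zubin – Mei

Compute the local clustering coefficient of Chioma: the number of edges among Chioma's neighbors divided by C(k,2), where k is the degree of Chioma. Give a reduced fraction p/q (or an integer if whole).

0

Chioma's neighbors: Arjun, Mei, and Pia (k = 3).
Possible neighbor pairs: C(3,2) = 3. Edges among them: none → e = 0.
Clustering(Chioma) = 0/3 = 0.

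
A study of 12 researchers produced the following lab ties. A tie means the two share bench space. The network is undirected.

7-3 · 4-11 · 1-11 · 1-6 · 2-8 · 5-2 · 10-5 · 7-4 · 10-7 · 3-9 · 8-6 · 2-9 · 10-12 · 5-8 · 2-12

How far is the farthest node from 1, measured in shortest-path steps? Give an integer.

Distances from 1: 2:3, 3:4, 4:2, 5:3, 6:1, 7:3, 8:2, 9:4, 10:4, 11:1, 12:4.
The largest is 4 (to 3, 10, 9, and 12), so the eccentricity of 1 is 4.

4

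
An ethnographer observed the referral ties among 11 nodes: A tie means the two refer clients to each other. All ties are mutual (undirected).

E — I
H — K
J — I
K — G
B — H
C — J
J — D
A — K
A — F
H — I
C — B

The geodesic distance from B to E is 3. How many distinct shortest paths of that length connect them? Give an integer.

The shortest distance is 3, and the only length-3 path is B–H–I–E. So there is exactly 1 shortest path.

1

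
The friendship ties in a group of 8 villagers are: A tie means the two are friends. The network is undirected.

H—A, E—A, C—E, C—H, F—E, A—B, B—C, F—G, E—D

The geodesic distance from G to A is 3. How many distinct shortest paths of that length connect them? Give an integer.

1

The shortest distance is 3, and the only length-3 path is G–F–E–A. So there is exactly 1 shortest path.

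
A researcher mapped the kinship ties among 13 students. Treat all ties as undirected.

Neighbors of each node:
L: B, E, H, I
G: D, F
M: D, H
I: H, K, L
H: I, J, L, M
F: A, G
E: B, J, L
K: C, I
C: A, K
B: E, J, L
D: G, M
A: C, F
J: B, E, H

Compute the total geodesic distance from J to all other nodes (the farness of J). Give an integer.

Distances from J: A:5, B:1, C:4, D:3, E:1, F:5, G:4, H:1, I:2, K:3, L:2, M:2.
Sum = 5 + 1 + 4 + 3 + 1 + 5 + 4 + 1 + 2 + 3 + 2 + 2 = 33.

33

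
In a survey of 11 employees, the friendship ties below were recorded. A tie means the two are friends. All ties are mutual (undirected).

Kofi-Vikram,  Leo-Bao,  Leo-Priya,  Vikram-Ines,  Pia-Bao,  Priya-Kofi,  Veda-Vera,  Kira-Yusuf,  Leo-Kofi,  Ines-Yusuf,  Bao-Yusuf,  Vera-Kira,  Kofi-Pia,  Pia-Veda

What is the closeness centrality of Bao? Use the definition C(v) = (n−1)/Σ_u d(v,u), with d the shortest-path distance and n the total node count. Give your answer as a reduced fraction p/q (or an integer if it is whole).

10/19

Distances from Bao: Ines:2, Kira:2, Kofi:2, Leo:1, Pia:1, Priya:2, Veda:2, Vera:3, Vikram:3, Yusuf:1. Sum = 19.
n = 11, so closeness = 10/19.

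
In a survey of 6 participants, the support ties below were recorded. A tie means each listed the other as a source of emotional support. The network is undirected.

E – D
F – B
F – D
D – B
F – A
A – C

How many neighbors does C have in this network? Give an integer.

C is directly tied to A. That is 1 neighbor, so the degree of C is 1.

1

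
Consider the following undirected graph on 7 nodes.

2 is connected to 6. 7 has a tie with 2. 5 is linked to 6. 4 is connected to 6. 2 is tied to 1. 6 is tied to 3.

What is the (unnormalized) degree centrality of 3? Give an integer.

3 is directly tied to 6. That is 1 neighbor, so the degree of 3 is 1.

1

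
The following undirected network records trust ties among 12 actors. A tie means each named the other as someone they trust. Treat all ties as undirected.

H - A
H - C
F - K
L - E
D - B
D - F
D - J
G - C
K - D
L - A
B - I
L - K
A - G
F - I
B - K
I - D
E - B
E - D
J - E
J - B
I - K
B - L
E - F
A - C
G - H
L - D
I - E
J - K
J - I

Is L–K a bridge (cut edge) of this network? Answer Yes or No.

No

Even without that edge, L still reaches K via L – B – K, so the network stays connected. Not a bridge.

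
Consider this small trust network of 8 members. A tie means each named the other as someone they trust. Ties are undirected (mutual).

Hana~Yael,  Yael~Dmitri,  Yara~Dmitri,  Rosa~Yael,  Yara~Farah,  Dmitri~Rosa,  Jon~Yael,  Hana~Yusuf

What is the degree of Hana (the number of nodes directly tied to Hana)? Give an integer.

2

Hana is directly tied to Yael and Yusuf. That is 2 neighbors, so the degree of Hana is 2.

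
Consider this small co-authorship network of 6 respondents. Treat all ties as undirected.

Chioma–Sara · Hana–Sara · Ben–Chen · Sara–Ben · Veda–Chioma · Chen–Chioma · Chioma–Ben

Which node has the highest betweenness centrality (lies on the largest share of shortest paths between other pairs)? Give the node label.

Chioma

Unnormalized betweenness of each node: Ben:1, Chen:0, Chioma:5, Hana:0, Sara:4, Veda:0.
Chioma has the largest value, 5, making it the main broker — the node through which the most shortest paths run.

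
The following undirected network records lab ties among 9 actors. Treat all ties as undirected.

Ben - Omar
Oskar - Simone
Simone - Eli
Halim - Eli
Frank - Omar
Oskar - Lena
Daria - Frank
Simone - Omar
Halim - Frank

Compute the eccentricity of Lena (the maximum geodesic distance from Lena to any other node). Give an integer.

5

Distances from Lena: Ben:4, Daria:5, Eli:3, Frank:4, Halim:4, Omar:3, Oskar:1, Simone:2.
The largest is 5 (to Daria), so the eccentricity of Lena is 5.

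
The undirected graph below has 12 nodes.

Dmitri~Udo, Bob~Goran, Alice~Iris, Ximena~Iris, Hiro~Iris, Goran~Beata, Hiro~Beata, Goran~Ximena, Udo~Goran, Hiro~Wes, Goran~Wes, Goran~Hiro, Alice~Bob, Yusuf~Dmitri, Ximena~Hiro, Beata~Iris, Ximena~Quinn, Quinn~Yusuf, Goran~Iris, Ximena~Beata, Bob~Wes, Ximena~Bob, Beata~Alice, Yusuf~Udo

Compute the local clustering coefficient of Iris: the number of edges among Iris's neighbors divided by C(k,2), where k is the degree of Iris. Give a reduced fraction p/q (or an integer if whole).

Iris's neighbors: Alice, Beata, Goran, Hiro, and Ximena (k = 5).
Possible neighbor pairs: C(5,2) = 10. Edges among them: Alice–Beata, Beata–Goran, Beata–Hiro, Beata–Ximena, Goran–Hiro, Goran–Ximena, Hiro–Ximena → e = 7.
Clustering(Iris) = 7/10.

7/10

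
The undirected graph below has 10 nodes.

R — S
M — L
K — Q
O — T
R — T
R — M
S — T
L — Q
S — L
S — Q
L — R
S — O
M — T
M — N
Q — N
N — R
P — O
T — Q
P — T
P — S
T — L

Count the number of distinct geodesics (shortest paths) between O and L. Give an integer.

2

The shortest distance is 2. The length-2 paths are: O–S–L; O–T–L.
That gives 2 distinct shortest paths.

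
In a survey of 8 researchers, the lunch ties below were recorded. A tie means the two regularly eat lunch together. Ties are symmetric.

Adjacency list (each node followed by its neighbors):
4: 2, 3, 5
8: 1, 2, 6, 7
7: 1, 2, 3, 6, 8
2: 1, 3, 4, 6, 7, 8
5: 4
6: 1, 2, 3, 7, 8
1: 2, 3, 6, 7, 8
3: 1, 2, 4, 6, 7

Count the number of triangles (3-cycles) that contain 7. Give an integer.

9

7's neighbors: 1, 2, 3, 6, and 8.
Neighbor pairs that are themselves tied: 7–1–2; 7–1–3; 7–1–6; 7–1–8; 7–2–3; 7–2–6; 7–2–8; 7–3–6; 7–6–8. Each forms one triangle with 7, for 9 in total.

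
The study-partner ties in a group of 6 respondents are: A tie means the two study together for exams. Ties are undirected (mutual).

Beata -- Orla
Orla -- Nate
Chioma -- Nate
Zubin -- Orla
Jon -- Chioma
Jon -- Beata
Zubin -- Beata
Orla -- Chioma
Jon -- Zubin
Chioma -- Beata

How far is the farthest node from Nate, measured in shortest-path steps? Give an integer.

Distances from Nate: Beata:2, Chioma:1, Jon:2, Orla:1, Zubin:2.
The largest is 2 (to Beata, Jon, and Zubin), so the eccentricity of Nate is 2.

2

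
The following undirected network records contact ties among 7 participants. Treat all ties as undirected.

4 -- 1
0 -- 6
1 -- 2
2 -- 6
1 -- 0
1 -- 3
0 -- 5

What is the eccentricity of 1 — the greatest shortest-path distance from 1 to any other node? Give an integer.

Distances from 1: 0:1, 2:1, 3:1, 4:1, 5:2, 6:2.
The largest is 2 (to 5 and 6), so the eccentricity of 1 is 2.

2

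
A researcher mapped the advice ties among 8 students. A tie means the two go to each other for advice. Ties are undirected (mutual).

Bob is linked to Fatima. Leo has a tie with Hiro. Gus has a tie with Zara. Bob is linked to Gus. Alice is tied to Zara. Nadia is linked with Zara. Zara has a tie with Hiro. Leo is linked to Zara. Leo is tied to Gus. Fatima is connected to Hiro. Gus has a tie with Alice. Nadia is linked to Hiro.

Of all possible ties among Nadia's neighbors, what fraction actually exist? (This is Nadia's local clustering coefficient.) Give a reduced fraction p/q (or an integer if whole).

1

Nadia's neighbors: Hiro and Zara (k = 2).
Possible neighbor pairs: C(2,2) = 1. Edges among them: Hiro–Zara → e = 1.
Clustering(Nadia) = 1/1.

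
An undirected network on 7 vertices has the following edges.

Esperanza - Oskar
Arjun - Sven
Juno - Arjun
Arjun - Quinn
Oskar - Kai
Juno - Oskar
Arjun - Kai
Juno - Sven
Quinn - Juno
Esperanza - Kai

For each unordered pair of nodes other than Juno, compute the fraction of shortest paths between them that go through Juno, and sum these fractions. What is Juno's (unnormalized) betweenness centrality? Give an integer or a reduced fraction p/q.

4

Pairs whose geodesics pass through Juno — Sven–Quinn: 1/2; Sven–Esperanza: 1/2; Sven–Oskar: 1; Quinn–Esperanza: 1/2; Quinn–Oskar: 1; Arjun–Oskar: 1/2.
All other pairs contribute 0.
Summing the contributions gives betweenness(Juno) = 4.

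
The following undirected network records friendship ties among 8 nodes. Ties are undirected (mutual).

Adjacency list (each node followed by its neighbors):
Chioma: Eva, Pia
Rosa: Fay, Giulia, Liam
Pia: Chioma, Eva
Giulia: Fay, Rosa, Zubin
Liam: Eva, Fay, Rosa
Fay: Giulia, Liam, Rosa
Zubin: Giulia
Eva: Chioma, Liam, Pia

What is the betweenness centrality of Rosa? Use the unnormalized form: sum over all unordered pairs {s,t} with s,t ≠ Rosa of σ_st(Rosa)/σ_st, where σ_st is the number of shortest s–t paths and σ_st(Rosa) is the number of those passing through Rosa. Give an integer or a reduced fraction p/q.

4

Pairs whose geodesics pass through Rosa — Eva–Giulia: 1/2; Eva–Zubin: 1/2; Pia–Giulia: 1/2; Pia–Zubin: 1/2; Chioma–Giulia: 1/2; Chioma–Zubin: 1/2; Giulia–Liam: 1/2; Liam–Zubin: 1/2.
All other pairs contribute 0.
Summing the contributions gives betweenness(Rosa) = 4.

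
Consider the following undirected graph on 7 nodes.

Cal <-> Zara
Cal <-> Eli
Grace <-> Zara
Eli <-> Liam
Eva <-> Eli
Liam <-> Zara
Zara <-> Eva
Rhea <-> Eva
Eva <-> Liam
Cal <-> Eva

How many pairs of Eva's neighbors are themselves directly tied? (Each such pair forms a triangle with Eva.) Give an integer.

Eva's neighbors: Cal, Eli, Liam, Rhea, and Zara.
Neighbor pairs that are themselves tied: Eva–Cal–Eli; Eva–Cal–Zara; Eva–Eli–Liam; Eva–Liam–Zara. Each forms one triangle with Eva, for 4 in total.

4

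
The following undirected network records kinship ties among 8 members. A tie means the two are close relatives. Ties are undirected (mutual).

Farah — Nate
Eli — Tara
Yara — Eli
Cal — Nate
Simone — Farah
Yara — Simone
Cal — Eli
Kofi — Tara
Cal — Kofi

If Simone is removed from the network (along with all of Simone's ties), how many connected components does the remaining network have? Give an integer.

1

Simone's neighbors (Farah and Yara) remain reachable from one another through other ties, so the rest of the network stays in one piece.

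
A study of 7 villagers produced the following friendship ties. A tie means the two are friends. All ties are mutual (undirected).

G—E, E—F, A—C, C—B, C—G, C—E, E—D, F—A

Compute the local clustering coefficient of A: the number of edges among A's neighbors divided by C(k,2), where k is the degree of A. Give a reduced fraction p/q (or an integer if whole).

A's neighbors: C and F (k = 2).
Possible neighbor pairs: C(2,2) = 1. Edges among them: none → e = 0.
Clustering(A) = 0/1.

0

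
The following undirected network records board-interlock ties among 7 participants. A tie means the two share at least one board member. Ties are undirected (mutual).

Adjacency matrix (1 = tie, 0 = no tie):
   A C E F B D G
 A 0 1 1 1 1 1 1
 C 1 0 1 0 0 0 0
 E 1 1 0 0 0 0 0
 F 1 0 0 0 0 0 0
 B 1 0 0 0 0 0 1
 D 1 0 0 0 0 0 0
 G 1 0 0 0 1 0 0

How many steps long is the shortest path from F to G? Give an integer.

One shortest route is F – A – G, which uses 2 edges, and F and G are not directly tied, so nothing shorter exists. So d(F,G) = 2.

2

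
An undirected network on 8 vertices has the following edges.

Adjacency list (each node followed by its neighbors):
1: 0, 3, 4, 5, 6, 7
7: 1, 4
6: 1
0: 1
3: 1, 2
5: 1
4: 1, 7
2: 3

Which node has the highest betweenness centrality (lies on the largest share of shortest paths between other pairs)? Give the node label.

1

Unnormalized betweenness of each node: 0:0, 1:19, 2:0, 3:6, 4:0, 5:0, 6:0, 7:0.
1 has the largest value, 19, making it the main broker — the node through which the most shortest paths run.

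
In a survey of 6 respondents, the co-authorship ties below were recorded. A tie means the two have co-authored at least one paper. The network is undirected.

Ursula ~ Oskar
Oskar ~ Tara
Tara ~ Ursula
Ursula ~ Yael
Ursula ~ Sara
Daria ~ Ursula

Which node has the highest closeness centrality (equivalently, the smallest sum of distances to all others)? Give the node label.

Ursula

Farness (sum of distances to all others) for each node — Daria:9, Oskar:8, Sara:9, Tara:8, Ursula:5, Yael:9.
The smallest farness is 5, for Ursula, so Ursula has the highest closeness.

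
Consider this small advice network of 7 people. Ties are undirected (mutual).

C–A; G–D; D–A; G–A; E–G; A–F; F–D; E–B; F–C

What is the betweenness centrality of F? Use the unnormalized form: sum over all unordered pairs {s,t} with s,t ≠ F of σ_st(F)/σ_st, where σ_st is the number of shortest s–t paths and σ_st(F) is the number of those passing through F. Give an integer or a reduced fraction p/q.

Pairs whose geodesics pass through F — D–C: 1/2.
All other pairs contribute 0.
Summing the contributions gives betweenness(F) = 1/2.

1/2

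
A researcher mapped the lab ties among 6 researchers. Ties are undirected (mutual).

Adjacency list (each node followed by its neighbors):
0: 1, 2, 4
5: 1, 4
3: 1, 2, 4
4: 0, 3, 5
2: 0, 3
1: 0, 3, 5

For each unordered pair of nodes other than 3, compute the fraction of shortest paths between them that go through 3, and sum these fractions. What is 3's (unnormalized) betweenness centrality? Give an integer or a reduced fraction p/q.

11/6

Pairs whose geodesics pass through 3 — 5–2: 2/4; 1–2: 1/2; 1–4: 1/3; 2–4: 1/2.
All other pairs contribute 0.
Summing the contributions gives betweenness(3) = 11/6.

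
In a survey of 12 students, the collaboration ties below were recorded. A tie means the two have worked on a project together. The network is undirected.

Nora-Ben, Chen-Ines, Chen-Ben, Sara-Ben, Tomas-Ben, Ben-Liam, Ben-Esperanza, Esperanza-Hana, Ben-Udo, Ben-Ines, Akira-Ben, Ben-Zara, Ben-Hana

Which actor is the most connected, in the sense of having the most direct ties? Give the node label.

Degrees — Akira:1, Ben:11, Chen:2, Esperanza:2, Hana:2, Ines:2, Liam:1, Nora:1, Sara:1, Tomas:1, Udo:1, Zara:1.
The maximum is 11, attained only by Ben.

Ben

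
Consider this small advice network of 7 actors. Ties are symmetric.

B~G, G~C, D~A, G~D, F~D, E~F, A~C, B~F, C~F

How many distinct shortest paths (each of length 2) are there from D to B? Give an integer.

The shortest distance is 2. The length-2 paths are: D–F–B; D–G–B.
That gives 2 distinct shortest paths.

2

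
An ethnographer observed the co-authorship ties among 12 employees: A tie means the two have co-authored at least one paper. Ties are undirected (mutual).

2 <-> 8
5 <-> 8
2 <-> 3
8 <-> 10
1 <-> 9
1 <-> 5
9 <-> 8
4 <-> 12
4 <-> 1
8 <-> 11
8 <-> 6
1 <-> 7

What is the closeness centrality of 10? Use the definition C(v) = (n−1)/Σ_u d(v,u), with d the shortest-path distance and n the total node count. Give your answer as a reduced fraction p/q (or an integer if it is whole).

11/30

Distances from 10: 1:3, 2:2, 3:3, 4:4, 5:2, 6:2, 7:4, 8:1, 9:2, 11:2, 12:5. Sum = 30.
n = 12, so closeness = 11/30.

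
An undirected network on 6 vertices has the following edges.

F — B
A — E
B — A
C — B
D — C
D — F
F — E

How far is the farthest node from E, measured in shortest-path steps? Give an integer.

3

Distances from E: A:1, B:2, C:3, D:2, F:1.
The largest is 3 (to C), so the eccentricity of E is 3.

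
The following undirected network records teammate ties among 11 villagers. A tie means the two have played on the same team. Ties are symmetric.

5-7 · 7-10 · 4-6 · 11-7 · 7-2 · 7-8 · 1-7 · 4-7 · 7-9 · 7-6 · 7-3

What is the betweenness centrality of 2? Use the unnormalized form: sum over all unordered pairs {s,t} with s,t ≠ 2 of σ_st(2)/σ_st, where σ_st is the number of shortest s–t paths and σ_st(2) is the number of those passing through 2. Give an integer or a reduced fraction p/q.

No shortest path between any pair of other nodes passes through 2.
Summing the contributions gives betweenness(2) = 0.

0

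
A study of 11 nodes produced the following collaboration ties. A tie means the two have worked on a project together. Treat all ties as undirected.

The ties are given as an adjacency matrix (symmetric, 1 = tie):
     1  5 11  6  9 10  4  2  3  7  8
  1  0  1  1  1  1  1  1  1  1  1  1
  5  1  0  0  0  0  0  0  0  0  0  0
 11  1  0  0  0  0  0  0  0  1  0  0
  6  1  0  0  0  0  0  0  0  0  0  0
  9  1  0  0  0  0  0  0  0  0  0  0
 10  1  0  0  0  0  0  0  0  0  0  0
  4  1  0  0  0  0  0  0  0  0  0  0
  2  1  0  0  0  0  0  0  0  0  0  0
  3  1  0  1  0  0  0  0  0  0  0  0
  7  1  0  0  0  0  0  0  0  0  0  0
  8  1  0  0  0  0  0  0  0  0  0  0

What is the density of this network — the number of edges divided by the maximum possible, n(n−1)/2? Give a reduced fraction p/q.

1/5

There are 11 edges and 11 nodes, so the maximum possible is C(11,2) = 55.
Density = 11/55 = 1/5.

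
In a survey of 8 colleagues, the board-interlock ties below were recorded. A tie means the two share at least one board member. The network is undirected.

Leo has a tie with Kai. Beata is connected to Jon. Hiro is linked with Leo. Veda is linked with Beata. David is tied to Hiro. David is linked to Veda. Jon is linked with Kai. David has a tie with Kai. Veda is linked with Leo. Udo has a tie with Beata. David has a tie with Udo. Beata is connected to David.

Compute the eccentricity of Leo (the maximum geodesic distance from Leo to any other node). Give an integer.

3

Distances from Leo: Beata:2, David:2, Hiro:1, Jon:2, Kai:1, Udo:3, Veda:1.
The largest is 3 (to Udo), so the eccentricity of Leo is 3.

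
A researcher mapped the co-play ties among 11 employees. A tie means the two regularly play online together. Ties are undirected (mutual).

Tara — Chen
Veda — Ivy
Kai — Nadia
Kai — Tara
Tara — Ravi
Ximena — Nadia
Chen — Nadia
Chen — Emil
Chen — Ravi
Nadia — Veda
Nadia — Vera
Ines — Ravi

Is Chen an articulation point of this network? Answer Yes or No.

Removing Chen leaves {Ines, Ivy, Kai, Nadia, Ravi, Tara, Veda, Vera, and Ximena} with no path to {Emil}, so the network splits into 2 components. Chen is a cut vertex.

Yes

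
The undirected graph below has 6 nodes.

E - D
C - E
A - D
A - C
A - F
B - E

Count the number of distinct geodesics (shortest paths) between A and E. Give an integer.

2

The shortest distance is 2. The length-2 paths are: A–C–E; A–D–E.
That gives 2 distinct shortest paths.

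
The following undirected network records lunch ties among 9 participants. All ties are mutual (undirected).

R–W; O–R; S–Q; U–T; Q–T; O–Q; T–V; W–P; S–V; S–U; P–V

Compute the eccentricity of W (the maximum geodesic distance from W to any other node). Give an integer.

4

Distances from W: O:2, P:1, Q:3, R:1, S:3, T:3, U:4, V:2.
The largest is 4 (to U), so the eccentricity of W is 4.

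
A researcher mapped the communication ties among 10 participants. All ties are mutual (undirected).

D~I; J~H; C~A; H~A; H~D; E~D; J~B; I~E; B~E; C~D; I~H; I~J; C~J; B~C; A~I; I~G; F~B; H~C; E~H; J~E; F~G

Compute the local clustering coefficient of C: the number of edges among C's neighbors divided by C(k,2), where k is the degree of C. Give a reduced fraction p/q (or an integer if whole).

2/5

C's neighbors: A, B, D, H, and J (k = 5).
Possible neighbor pairs: C(5,2) = 10. Edges among them: A–H, B–J, D–H, H–J → e = 4.
Clustering(C) = 4/10 = 2/5.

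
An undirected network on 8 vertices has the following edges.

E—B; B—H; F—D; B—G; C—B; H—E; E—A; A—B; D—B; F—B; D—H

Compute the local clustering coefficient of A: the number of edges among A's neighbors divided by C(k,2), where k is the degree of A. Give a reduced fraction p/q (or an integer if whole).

A's neighbors: B and E (k = 2).
Possible neighbor pairs: C(2,2) = 1. Edges among them: B–E → e = 1.
Clustering(A) = 1/1.

1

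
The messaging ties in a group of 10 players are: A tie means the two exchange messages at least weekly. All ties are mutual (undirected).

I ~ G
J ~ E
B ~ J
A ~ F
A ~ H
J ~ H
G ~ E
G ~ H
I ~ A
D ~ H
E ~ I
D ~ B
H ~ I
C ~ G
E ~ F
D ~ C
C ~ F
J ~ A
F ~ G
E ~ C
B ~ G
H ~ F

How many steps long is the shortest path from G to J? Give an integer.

One shortest route is G – E – J, which uses 2 edges, and G and J are not directly tied, so nothing shorter exists. So d(G,J) = 2.

2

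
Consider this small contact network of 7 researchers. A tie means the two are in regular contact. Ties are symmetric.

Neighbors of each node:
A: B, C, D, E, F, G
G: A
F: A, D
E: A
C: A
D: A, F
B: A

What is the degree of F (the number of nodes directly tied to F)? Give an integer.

F is directly tied to A and D. That is 2 neighbors, so the degree of F is 2.

2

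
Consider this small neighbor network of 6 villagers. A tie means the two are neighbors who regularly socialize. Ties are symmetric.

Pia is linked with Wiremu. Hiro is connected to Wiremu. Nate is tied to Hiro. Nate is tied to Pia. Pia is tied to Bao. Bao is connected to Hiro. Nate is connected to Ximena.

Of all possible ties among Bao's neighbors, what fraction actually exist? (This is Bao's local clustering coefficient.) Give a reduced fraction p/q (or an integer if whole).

0

Bao's neighbors: Hiro and Pia (k = 2).
Possible neighbor pairs: C(2,2) = 1. Edges among them: none → e = 0.
Clustering(Bao) = 0/1.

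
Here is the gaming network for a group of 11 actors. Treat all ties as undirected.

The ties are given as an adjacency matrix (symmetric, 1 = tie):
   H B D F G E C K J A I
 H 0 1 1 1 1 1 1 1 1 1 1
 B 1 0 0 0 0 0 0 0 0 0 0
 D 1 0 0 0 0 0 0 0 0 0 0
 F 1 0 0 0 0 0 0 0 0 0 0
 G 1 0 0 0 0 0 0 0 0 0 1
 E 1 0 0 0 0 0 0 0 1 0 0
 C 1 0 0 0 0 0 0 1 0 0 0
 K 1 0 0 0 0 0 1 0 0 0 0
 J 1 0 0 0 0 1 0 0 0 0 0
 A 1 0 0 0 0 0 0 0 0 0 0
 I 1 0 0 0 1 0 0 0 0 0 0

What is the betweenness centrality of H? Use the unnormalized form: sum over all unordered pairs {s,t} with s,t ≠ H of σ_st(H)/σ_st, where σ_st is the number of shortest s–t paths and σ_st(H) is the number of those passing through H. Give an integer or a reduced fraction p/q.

Pairs whose geodesics pass through H — B–D: 1; B–F: 1; B–G: 1; B–E: 1; B–C: 1; B–K: 1; B–J: 1; B–A: 1; B–I: 1; D–F: 1; D–G: 1; D–E: 1; D–C: 1; D–K: 1 … (+28 more pairs).
All other pairs contribute 0.
Summing the contributions gives betweenness(H) = 42.

42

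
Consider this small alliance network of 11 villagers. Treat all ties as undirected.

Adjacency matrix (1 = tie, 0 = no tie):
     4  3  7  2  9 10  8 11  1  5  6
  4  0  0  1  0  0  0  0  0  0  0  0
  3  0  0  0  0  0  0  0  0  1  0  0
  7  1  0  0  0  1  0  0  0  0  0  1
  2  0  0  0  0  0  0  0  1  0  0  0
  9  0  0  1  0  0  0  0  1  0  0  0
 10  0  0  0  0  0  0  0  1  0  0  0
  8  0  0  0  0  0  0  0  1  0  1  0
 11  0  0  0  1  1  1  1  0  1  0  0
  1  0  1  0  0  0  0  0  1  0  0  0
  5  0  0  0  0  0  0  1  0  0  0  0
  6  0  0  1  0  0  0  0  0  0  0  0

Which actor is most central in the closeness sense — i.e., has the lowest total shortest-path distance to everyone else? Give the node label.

Farness (sum of distances to all others) for each node — 1:24, 2:26, 3:33, 4:34, 5:33, 6:34, 7:25, 8:24, 9:20, 10:26, 11:17.
The smallest farness is 17, for 11, so 11 has the highest closeness.

11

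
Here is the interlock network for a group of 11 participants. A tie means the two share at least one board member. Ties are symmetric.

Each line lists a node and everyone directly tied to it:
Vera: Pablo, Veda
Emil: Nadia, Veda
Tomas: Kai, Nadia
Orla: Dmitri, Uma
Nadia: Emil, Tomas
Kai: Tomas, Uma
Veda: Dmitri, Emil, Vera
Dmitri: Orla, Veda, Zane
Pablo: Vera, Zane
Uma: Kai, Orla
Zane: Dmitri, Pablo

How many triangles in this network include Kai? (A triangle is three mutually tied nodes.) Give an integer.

0

Kai's neighbors are Tomas and Uma, but none of them are tied to each other, so no triangle contains Kai.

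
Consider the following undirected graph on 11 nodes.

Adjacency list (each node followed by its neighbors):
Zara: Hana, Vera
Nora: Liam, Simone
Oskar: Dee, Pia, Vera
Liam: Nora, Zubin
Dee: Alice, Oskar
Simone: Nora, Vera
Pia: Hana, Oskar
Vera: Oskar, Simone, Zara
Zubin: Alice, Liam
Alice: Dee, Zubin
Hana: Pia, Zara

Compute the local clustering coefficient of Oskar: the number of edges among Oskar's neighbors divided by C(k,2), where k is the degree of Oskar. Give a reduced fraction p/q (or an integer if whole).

Oskar's neighbors: Dee, Pia, and Vera (k = 3).
Possible neighbor pairs: C(3,2) = 3. Edges among them: none → e = 0.
Clustering(Oskar) = 0/3 = 0.

0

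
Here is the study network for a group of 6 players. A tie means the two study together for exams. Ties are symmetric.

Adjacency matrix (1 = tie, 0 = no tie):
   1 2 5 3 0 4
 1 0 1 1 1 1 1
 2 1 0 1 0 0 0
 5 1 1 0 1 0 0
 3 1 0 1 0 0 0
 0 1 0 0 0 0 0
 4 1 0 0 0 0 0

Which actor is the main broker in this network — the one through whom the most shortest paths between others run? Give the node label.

1

Unnormalized betweenness of each node: 0:0, 1:15/2, 2:0, 3:0, 4:0, 5:1/2.
1 has the largest value, 15/2, making it the main broker — the node through which the most shortest paths run.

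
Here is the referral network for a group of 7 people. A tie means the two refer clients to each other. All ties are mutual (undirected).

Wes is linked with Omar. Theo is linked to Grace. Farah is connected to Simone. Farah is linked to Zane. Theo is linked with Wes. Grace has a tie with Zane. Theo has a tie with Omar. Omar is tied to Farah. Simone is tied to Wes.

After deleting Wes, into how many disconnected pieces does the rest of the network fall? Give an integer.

Wes's neighbors (Omar, Simone, and Theo) remain reachable from one another through other ties, so the rest of the network stays in one piece.

1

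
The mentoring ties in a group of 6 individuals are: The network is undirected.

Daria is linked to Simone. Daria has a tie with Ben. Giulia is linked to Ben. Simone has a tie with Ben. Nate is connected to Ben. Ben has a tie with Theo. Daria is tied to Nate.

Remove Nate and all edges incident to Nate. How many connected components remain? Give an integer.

1

Nate's neighbors (Ben and Daria) remain reachable from one another through other ties, so the rest of the network stays in one piece.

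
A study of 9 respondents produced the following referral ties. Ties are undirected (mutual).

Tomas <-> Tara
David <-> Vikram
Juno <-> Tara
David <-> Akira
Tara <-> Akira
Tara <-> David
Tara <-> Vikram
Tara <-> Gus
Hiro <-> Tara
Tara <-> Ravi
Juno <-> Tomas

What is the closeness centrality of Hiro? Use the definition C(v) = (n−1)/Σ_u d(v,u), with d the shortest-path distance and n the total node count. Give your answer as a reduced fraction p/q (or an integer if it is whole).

8/15

Distances from Hiro: Akira:2, David:2, Gus:2, Juno:2, Ravi:2, Tara:1, Tomas:2, Vikram:2. Sum = 15.
n = 9, so closeness = 8/15.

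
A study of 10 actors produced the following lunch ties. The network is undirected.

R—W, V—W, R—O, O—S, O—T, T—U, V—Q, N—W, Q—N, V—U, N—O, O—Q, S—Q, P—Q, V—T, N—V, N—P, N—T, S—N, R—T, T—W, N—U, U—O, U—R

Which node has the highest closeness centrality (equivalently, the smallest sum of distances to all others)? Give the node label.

N

Farness (sum of distances to all others) for each node — N:10, O:12, P:17, Q:13, R:15, S:15, T:12, U:13, V:13, W:14.
The smallest farness is 10, for N, so N has the highest closeness.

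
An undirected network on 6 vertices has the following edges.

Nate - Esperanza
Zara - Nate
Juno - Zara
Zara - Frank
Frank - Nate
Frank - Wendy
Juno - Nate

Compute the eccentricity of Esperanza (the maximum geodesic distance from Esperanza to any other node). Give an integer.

3

Distances from Esperanza: Frank:2, Juno:2, Nate:1, Wendy:3, Zara:2.
The largest is 3 (to Wendy), so the eccentricity of Esperanza is 3.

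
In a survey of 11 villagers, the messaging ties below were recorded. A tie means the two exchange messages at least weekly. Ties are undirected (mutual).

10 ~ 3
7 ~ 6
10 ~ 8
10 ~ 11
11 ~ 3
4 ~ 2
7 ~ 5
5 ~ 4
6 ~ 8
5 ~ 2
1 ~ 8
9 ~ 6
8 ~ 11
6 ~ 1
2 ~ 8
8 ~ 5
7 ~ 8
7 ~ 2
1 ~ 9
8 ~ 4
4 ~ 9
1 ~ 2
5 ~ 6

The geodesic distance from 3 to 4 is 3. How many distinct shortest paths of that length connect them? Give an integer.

2

The shortest distance is 3. The length-3 paths are: 3–11–8–4; 3–10–8–4.
That gives 2 distinct shortest paths.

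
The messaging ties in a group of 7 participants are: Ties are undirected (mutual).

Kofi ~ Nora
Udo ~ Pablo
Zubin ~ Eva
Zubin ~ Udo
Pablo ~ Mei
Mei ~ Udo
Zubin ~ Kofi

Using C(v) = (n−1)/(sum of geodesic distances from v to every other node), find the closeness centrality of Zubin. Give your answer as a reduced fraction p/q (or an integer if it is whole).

Distances from Zubin: Eva:1, Kofi:1, Mei:2, Nora:2, Pablo:2, Udo:1. Sum = 9.
n = 7, so closeness = 6/9 = 2/3.

2/3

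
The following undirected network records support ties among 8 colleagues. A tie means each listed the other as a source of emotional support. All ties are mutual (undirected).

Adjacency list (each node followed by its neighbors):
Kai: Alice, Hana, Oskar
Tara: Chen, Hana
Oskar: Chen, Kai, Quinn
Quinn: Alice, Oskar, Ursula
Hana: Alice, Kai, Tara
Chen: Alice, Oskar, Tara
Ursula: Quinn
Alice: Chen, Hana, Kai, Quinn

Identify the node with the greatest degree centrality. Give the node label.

Degrees — Alice:4, Chen:3, Hana:3, Kai:3, Oskar:3, Quinn:3, Tara:2, Ursula:1.
The maximum is 4, attained only by Alice.

Alice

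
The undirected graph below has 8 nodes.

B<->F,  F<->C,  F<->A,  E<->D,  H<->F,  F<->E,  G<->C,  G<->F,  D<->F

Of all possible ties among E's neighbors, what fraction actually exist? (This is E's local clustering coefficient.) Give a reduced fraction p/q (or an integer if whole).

1

E's neighbors: D and F (k = 2).
Possible neighbor pairs: C(2,2) = 1. Edges among them: D–F → e = 1.
Clustering(E) = 1/1.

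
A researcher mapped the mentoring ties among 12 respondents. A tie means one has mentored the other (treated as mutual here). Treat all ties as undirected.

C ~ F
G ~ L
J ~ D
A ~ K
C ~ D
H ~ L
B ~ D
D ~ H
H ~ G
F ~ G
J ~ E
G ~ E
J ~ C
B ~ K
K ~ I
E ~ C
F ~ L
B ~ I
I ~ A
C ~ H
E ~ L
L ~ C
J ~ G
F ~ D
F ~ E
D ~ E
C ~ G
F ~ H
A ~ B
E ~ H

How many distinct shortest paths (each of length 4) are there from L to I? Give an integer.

4

The shortest distance is 4. The length-4 paths are: L–H–D–B–I; L–C–D–B–I; L–E–D–B–I; L–F–D–B–I.
That gives 4 distinct shortest paths.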